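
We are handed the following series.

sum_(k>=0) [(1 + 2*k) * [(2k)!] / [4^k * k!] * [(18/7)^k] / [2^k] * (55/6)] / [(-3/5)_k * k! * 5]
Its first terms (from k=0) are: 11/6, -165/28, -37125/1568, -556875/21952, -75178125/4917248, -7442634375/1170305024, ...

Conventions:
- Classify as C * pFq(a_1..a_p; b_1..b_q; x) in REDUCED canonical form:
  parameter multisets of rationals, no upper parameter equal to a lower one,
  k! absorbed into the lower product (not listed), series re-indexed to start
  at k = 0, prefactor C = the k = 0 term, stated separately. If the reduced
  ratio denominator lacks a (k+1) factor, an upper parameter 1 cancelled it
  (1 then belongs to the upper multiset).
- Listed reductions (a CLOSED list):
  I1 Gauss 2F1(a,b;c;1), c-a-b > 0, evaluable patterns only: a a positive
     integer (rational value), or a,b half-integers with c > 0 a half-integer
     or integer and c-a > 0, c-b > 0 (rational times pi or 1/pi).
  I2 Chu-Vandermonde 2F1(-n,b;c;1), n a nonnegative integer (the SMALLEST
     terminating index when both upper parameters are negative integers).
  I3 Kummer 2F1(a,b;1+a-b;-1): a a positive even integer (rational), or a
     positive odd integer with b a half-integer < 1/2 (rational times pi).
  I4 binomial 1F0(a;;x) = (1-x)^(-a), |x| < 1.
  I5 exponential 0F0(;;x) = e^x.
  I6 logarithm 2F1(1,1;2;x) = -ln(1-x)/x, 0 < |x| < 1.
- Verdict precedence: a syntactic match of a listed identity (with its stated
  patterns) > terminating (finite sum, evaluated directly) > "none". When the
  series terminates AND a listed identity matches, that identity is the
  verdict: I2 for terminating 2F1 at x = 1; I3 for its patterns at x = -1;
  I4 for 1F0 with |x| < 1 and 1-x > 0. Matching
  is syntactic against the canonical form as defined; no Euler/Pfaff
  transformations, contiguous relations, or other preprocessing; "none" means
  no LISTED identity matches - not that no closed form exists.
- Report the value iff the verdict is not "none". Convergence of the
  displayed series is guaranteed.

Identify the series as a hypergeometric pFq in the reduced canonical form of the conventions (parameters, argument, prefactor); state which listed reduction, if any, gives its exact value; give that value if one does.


Structural cue: x = (9/7) and the two k-th powers (C = 11/6, x = 9/7) combine into one argument.
Consecutive-term ratio: r(k) = (9/7) * (k+3/2) / [(k-3/5) (k+1)] - rational in k, leading ratio (9/7); with t_0 = 11/6, classification follows.

Reduced: x = 9/7, 1F1, upper = {3/2}, lower = {-3/5}, C = 11/6. Verdict: none - this 1F1 at x = 9/7 matches no listed pattern, and upper {3/2} holds no stopper.


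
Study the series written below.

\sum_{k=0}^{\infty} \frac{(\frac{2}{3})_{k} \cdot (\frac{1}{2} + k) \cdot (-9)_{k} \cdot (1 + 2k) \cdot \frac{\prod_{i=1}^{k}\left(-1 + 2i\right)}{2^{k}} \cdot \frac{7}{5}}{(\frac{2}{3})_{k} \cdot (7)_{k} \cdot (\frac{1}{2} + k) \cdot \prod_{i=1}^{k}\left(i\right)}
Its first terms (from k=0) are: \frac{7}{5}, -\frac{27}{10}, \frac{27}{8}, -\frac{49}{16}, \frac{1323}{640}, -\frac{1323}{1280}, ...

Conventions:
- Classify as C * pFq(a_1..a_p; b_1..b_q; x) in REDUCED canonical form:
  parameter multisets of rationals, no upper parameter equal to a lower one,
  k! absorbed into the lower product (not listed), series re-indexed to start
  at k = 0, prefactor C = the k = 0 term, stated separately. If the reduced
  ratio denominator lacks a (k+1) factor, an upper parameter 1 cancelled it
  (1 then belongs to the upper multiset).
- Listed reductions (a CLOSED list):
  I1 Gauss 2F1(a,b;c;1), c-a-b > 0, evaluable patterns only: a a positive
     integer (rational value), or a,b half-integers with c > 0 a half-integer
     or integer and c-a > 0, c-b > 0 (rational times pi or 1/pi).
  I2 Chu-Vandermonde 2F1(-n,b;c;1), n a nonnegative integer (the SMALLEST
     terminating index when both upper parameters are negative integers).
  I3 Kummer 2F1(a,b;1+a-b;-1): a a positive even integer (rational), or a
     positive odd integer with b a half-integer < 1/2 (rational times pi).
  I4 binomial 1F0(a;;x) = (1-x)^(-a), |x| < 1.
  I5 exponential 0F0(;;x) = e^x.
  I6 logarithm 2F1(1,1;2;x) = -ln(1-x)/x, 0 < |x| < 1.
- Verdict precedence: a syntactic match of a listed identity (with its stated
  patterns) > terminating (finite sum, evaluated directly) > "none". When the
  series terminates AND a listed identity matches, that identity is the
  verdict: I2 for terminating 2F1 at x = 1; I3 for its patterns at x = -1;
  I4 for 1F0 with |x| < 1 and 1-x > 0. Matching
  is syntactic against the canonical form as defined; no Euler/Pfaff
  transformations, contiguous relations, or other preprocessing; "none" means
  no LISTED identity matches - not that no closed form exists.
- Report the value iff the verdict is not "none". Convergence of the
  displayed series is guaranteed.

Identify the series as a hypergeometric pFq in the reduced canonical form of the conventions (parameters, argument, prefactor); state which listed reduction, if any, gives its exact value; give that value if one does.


The series (x = 1) is 2F1: upper {-9, \frac{3}{2}}, lower {7}, prefactor \frac{7}{5}. Verdict: the Chu-Vandermonde identity I2 matches (terminating 2F1 at x = 1 with n = 9, b = 3/2, c = 7). Sum: \frac{22287}{65536}.

The tell: with t_0 = \frac{7}{5}, the product of the first k integers (C = 7/5) is k!.
Adjacent-term ratio: r(k) = 1 * (k-9) (k+\frac{3}{2}) / [(k+7) (k+1)] ; factor over Q: parameters, x = 1, and C = \frac{7}{5}.


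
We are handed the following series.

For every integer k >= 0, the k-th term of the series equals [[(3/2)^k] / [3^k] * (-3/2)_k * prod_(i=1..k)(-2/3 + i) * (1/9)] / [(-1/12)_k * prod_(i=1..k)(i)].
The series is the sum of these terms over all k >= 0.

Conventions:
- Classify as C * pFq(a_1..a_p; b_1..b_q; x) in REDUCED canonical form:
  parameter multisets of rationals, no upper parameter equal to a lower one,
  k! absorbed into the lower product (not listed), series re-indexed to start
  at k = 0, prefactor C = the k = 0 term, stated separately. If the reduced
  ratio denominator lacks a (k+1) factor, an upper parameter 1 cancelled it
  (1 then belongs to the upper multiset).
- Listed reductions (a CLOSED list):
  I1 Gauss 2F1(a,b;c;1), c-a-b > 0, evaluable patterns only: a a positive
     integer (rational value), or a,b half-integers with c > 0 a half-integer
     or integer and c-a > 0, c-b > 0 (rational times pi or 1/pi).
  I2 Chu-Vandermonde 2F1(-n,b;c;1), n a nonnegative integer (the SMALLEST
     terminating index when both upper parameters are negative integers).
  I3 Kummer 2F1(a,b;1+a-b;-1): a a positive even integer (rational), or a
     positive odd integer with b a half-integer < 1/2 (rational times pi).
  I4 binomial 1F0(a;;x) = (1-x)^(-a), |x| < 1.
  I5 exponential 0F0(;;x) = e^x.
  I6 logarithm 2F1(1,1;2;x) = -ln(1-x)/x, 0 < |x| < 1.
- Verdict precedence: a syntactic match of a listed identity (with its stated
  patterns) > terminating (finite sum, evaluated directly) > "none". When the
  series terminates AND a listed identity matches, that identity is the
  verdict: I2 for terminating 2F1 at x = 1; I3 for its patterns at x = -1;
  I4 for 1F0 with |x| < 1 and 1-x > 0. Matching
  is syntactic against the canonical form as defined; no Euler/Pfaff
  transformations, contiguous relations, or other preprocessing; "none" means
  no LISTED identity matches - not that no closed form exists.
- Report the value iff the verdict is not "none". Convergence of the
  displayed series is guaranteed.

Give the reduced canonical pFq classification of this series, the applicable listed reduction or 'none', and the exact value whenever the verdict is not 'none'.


Classification (C = 1/9): 2F1 with upper {-3/2, 1/3}, lower {-1/12}, argument x = 1/2. Verdict: none. Every listed pattern misses the 2F1 form at 1/2, upper {-3/2, 1/3}.

Key observation: t_0 being 1/9, the product of the first k integers (C = 1/9, x = 1/2) is k!.
Term ratio: r(k) = (1/2) * (k-3/2) (k+1/3) / [(k-1/12) (k+1)] ; factor over Q: parameters, x = (1/2), and C = 1/9.


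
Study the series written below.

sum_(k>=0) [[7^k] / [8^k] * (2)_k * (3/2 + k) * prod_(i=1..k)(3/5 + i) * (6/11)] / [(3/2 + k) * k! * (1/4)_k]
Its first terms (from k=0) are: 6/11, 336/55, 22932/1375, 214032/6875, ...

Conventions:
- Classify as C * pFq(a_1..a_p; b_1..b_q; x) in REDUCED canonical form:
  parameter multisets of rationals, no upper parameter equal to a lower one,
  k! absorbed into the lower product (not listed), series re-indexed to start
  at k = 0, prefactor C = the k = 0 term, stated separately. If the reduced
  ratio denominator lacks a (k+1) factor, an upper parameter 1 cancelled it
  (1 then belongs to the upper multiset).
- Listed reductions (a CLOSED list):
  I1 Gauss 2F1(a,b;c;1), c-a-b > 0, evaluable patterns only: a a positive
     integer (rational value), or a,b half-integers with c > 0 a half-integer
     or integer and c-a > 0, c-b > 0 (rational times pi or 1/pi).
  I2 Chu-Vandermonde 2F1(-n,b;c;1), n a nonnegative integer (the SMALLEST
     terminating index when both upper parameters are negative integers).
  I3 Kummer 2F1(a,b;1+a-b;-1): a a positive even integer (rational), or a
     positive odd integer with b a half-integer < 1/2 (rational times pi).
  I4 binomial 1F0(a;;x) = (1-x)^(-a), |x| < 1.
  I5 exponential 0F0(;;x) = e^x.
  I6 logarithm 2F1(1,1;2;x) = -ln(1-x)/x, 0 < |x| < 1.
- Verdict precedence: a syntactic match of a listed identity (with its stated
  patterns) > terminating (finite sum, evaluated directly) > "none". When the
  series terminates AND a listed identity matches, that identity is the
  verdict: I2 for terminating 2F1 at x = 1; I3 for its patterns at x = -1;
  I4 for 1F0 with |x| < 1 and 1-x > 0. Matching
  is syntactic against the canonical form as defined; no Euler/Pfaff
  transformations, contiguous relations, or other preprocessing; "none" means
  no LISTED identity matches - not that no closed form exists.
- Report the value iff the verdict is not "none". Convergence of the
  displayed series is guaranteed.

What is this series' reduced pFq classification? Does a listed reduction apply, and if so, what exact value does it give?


Classification (C = 6/11): 2F1 with upper {8/5, 2}, lower {1/4}, argument x = 7/8. Verdict: no listed reduction: x = 7/8 and upper {8/5, 2} fail every I1-I6 pattern.

The tell: with t_0 = 6/11, the running product (C = 6/11) telescopes to a rising factorial.
Term ratio: r(k) = (7/8) * (k+8/5) (k+2) / [(k+1/4) (k+1)] - rational; roots negated = parameters, x = (7/8), C = 6/11.


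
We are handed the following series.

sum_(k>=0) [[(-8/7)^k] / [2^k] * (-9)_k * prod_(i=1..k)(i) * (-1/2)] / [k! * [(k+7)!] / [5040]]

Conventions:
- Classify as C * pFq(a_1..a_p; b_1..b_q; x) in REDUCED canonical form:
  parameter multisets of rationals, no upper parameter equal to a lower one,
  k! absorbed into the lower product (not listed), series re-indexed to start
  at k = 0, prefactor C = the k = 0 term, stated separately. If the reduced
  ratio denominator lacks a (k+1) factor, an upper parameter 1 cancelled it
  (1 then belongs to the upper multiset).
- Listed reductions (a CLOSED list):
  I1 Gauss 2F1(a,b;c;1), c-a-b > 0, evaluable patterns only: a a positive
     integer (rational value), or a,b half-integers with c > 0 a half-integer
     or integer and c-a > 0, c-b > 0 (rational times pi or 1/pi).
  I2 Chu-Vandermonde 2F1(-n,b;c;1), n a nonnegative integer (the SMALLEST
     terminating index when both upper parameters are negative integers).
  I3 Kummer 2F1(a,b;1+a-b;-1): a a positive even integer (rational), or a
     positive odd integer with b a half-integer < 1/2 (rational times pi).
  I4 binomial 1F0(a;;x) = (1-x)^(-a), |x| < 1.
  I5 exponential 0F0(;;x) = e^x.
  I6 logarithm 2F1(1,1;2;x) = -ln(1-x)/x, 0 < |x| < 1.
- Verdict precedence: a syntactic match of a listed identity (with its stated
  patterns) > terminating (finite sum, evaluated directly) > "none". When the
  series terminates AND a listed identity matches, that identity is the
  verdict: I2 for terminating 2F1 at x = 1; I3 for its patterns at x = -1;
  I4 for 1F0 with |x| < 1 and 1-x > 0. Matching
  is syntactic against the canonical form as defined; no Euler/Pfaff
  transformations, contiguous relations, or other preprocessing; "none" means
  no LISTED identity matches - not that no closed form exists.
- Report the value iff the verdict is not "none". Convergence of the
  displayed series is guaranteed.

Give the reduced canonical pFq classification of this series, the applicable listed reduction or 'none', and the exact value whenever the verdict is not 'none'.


Key step: from the first term -1/2: the denominator's factorial ratio (prefactor -1/2) is a lower Pochhammer.
Adjacent-term ratio: r(k) = (-4/7) * (k-9) (k+1) / [(k+8) (k+1)] - rational in k, leading ratio (-4/7); with t_0 = -1/2, classification follows.

The series (x = -4/7) is 2F1: upper {-9, 1}, lower {8}, prefactor -1/2. Verdict: terminating at k = 9: the factor (-9)_k kills every later term; summing the 10 survivors is exact. Exact value: -2258214027/2098387564.


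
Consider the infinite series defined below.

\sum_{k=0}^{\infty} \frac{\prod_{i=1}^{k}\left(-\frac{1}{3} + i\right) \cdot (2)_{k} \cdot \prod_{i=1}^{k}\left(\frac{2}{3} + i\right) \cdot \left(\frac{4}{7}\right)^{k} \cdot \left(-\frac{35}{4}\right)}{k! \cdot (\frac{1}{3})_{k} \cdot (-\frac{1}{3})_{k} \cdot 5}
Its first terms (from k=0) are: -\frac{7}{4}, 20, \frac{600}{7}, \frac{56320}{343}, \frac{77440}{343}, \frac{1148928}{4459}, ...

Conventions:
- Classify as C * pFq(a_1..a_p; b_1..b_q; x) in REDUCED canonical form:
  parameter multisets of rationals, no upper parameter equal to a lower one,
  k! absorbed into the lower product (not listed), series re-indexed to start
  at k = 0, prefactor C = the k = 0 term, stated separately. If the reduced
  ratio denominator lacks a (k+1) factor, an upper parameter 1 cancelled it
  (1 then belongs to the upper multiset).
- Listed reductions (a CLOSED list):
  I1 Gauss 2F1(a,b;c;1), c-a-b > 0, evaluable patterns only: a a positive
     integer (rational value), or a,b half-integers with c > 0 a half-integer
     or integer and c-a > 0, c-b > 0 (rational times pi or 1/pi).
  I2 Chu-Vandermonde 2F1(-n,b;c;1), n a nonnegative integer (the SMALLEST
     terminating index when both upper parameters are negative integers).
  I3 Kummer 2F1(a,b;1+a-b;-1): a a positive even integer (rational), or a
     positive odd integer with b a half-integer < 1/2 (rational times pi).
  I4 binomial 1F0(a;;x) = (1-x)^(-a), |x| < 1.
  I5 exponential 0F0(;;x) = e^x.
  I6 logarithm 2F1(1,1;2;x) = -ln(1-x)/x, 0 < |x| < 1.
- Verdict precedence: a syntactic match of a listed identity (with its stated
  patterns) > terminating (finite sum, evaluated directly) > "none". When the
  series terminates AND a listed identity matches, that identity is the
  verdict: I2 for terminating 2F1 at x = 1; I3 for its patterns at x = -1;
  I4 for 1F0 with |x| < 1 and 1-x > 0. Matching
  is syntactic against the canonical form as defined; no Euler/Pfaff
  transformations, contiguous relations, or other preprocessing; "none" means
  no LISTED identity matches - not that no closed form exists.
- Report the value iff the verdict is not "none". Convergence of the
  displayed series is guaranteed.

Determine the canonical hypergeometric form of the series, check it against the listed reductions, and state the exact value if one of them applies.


First insight: t_0 being -\frac{7}{4}, the constant factors (C = -7/4, x = 4/7) combine into one prefactor.
Adjacent-term ratio: r(k) = \frac{4}{7} * (k+\frac{2}{3}) (k+\frac{5}{3}) (k+2) / [(k-\frac{1}{3}) (k+\frac{1}{3}) (k+1)] - rational; roots negated = parameters, x = \frac{4}{7}, C = -\frac{7}{4}.

Canonical form: C = -\frac{7}{4} times 3F2 with upper {\frac{2}{3}, \frac{5}{3}, 2}, lower {-\frac{1}{3}, \frac{1}{3}}, x = \frac{4}{7}. Verdict: none here - no I1-I6 shape fits x = \frac{4}{7} with lower {-\frac{1}{3}, \frac{1}{3}}.


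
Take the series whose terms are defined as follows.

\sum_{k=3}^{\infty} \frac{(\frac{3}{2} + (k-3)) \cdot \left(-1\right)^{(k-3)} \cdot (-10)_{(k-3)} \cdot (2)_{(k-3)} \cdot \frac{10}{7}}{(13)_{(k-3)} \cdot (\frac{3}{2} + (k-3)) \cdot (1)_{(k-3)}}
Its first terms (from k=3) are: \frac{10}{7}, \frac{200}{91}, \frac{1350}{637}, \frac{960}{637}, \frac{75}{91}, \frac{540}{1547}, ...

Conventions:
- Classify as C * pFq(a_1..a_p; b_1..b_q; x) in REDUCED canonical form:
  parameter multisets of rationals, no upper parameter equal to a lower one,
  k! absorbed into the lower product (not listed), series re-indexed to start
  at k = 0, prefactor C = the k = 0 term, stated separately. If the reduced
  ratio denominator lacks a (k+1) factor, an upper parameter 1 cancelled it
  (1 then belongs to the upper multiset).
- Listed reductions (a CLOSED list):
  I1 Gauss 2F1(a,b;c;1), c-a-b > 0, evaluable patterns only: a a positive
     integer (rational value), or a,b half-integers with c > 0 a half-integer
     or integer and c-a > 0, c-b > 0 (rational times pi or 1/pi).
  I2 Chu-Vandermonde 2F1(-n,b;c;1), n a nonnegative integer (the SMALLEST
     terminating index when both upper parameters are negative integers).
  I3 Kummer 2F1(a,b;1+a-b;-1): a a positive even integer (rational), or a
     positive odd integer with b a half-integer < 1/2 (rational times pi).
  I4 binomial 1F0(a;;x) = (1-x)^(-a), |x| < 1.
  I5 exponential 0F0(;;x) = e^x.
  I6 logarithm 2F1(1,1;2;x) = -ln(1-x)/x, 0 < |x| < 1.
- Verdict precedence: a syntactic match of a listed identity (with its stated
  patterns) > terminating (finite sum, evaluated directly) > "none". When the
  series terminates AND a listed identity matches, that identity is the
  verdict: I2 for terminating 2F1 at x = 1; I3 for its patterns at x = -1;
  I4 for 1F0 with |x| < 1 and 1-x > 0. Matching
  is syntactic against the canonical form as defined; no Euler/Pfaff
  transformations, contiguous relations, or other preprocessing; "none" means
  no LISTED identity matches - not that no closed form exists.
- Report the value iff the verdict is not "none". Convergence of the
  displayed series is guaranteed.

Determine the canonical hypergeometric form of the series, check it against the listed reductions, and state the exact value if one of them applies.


With C = \frac{10}{7}: the canonical form is 2F1(-10, 2; 13; -1). Verdict: Kummer (I3) fires (x = -1; c = 13 equals 1+a-b for upper {-10, 2}: listed pattern). Exact value: \frac{60}{7}.

Key observation: t_0 being \frac{10}{7}, (1)_k (C = 10/7) is k! itself.
Term ratio: r(k) = -1 * (k-10) (k+2) / [(k+13) (k+1)] ; factor over Q: parameters, x = -1, and C = \frac{10}{7}.


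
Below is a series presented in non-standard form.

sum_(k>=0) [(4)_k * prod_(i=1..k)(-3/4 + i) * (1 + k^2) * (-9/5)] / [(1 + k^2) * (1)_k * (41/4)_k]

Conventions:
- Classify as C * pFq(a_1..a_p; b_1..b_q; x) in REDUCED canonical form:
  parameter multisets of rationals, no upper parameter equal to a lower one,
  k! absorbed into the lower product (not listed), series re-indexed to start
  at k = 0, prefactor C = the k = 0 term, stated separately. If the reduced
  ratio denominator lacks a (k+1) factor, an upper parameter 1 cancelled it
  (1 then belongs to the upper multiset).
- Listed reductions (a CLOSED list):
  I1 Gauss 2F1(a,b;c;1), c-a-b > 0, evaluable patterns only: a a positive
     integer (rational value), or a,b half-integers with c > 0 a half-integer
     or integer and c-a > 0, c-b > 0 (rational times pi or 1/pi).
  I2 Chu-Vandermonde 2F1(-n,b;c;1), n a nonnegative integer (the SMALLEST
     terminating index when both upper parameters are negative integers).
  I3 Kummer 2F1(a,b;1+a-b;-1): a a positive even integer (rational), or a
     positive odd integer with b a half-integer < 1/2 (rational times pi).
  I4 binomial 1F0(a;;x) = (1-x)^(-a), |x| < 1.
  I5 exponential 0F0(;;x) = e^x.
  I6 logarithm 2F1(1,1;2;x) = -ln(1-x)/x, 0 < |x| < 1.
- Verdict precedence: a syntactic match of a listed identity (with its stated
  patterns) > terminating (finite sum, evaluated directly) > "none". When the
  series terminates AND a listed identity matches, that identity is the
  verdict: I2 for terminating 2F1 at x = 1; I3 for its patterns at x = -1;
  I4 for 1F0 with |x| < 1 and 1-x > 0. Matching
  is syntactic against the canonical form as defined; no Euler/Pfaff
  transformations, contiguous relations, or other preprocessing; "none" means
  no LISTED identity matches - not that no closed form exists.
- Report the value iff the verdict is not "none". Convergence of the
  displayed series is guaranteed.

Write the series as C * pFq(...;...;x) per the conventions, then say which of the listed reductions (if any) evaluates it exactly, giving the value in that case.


At argument 1: a 2F1 with upper {1/4, 4}, lower {41/4}, scaled by C = -9/5. Verdict: the Gauss summation I1 applies (x = 1: the Gamma ratio telescopes since c-a-b = 6 > 0 and a = 4 in Z>0). Value: -59015/28672.

Key observation: t_0 = -9/5 here, and striking the common factor k^2 + 1 reduces the term (C = -9/5, x = 1).
Consecutive-term ratio: r(k) = 1 * (k+1/4) (k+4) / [(k+41/4) (k+1)] - poly over poly, x = 1 from leading terms; C = -9/5 at k = 0.


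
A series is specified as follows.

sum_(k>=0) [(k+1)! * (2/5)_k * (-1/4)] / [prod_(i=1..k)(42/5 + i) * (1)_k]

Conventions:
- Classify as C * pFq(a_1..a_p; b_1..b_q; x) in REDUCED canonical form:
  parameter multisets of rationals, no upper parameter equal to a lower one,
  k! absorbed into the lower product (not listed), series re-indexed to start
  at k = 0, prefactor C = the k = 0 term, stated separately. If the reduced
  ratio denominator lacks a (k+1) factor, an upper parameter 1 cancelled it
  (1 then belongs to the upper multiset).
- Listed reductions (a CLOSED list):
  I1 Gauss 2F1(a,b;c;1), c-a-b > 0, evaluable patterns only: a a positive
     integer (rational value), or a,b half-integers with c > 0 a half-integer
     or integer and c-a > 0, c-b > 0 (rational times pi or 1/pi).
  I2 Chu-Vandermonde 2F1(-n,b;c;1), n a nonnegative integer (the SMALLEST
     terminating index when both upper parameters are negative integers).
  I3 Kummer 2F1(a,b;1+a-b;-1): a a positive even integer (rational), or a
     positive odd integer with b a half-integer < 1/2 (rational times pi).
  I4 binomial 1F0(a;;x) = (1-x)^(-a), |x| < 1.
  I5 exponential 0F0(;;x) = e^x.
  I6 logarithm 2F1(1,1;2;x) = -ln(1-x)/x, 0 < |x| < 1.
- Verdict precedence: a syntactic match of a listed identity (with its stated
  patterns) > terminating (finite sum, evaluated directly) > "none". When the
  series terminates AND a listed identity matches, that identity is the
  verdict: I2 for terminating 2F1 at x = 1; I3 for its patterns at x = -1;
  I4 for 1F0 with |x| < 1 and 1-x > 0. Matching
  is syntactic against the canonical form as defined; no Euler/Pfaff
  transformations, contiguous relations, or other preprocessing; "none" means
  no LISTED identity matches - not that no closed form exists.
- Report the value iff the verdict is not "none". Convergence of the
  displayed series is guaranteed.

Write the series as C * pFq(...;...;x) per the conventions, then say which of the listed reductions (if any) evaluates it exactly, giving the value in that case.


Reduced: x = 1, 2F1, upper = {2/5, 2}, lower = {47/5}, C = -1/4. Verdict (x = 1): Gauss (I1, integer-parameter pattern) applies (x = 1: the Gamma ratio telescopes since c-a-b = 7 > 0 and a = 2 in Z>0). Hence: -111/400.

Key step: x = 1 and the lower running product (C = -1/4) is a rising factorial.
Step ratio: r(k) = 1 * (k+2/5) (k+2) / [(k+47/5) (k+1)] ; factor over Q: parameters, x = 1, and C = -1/4.


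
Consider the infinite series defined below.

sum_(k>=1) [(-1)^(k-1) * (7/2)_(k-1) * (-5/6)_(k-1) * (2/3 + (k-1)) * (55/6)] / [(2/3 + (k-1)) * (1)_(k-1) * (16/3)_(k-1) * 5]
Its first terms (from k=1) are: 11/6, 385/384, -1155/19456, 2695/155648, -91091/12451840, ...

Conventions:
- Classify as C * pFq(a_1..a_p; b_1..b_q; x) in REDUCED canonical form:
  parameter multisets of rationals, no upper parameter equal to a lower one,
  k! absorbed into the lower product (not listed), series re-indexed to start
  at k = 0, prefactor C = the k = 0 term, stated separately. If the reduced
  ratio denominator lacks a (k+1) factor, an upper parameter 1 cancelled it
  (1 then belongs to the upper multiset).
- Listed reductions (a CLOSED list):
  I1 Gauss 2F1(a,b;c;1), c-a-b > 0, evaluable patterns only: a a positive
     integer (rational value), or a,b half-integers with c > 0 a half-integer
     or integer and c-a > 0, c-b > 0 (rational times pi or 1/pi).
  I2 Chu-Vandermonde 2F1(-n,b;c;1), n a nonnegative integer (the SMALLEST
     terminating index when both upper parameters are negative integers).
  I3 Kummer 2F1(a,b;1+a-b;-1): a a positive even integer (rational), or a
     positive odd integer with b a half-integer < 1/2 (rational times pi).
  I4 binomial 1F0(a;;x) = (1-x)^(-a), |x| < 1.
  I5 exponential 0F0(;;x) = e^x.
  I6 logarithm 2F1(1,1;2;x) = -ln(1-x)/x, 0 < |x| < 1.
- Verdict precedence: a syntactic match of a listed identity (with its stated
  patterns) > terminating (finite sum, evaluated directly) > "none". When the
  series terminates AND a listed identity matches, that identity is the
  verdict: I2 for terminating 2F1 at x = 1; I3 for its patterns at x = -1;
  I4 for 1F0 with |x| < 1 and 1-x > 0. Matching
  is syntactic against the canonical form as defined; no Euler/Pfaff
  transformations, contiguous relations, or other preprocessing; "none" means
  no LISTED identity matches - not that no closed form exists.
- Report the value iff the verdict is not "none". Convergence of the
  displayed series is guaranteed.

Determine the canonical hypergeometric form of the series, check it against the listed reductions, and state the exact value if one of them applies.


Structural cue: from the first term 11/6: (1)_k (C = 11/6, x = -1) is k! itself.
Ratio: r(k) = (-1) * (k-5/6) (k+7/2) / [(k+16/3) (k+1)] - rational in k. x = (-1); t_0 = 11/6; negate the roots.

Canonical form: C = 11/6 times 2F1 with upper {-5/6, 7/2}, lower {16/3}, x = -1. Verdict: no listed reduction: x = -1 and upper {-5/6, 7/2} fail every I1-I6 pattern.


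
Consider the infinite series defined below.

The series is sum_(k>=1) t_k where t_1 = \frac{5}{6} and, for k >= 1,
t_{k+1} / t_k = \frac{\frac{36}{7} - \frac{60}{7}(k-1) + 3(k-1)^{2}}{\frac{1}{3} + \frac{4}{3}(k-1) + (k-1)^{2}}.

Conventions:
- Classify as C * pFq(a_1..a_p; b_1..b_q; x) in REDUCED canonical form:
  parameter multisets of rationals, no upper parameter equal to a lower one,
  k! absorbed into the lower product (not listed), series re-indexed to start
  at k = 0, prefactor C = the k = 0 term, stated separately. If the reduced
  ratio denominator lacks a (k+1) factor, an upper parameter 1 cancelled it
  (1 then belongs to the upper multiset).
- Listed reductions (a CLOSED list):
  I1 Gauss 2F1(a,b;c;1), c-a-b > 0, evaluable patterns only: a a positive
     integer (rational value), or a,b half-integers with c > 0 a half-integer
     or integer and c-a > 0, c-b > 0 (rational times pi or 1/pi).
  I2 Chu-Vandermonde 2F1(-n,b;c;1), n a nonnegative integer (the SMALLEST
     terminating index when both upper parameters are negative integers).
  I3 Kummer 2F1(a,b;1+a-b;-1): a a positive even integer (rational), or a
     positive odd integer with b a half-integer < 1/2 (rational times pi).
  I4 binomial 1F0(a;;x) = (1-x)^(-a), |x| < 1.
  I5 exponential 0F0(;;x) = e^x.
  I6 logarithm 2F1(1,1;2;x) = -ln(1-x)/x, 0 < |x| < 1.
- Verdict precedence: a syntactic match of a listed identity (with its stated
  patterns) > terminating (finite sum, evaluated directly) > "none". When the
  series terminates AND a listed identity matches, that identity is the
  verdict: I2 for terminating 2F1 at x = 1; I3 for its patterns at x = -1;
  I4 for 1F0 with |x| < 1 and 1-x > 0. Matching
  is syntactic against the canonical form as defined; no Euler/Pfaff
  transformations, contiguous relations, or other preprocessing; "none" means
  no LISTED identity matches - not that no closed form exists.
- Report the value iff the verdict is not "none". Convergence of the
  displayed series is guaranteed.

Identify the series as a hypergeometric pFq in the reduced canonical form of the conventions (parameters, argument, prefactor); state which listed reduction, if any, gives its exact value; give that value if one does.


x = 3 here; the reduced form reads 2F1, upper {-2, -\frac{6}{7}}, lower {\frac{1}{3}}, C = \frac{5}{6}. Verdict: terminating - no listed pattern fits, but -2 in the upper list cuts the series at k = 2; direct evaluation. Its exact value is \frac{6835}{588}.

Key step: t_0 being \frac{5}{6}, the expanded ratio factors over Q; prefactor 5/6, roots give parameters.
Adjacent-term ratio: r(k) = 3 * (k-2) (k-\frac{6}{7}) / [(k+\frac{1}{3}) (k+1)] - rational in k. x = 3; t_0 = \frac{5}{6}; negate the roots.


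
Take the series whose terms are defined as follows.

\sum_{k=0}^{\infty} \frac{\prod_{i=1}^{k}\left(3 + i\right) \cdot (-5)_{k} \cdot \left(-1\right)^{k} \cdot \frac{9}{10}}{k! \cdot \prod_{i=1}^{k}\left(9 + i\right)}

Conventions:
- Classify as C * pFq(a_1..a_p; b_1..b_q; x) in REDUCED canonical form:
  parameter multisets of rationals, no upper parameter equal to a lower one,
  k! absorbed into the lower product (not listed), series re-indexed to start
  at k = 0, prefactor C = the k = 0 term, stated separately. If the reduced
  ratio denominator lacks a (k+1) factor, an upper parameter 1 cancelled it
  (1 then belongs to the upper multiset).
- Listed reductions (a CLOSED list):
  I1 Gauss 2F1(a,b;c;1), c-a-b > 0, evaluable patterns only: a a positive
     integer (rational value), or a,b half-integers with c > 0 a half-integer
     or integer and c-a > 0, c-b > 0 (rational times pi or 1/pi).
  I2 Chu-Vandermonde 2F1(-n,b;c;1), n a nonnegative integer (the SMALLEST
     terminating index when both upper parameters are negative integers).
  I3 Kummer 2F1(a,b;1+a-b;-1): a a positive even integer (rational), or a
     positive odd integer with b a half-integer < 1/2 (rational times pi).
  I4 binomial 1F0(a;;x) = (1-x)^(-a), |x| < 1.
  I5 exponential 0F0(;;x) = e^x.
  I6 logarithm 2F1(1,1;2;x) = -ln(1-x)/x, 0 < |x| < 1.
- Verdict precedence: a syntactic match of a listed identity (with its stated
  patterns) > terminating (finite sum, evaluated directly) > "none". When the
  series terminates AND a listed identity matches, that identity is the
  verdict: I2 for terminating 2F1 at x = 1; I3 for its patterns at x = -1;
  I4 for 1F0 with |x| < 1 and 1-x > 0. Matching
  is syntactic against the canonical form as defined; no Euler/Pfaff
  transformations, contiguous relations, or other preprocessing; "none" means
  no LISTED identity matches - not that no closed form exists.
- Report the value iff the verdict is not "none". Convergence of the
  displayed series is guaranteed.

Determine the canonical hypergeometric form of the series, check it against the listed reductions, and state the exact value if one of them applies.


Reduced: x = -1, 2F1, upper = {-5, 4}, lower = {10}, C = \frac{9}{10}. Verdict (x = -1): Kummer's theorem (I3) applies (x = -1; c = 10 equals 1+a-b for upper {-5, 4}: listed pattern). Exact value: \frac{27}{5}.

Key step: x = -1 and the running product (prefactor 9/10) telescopes to a rising factorial.
Step ratio: r(k) = -1 * (k-5) (k+4) / [(k+10) (k+1)] ; factor over Q: parameters, x = -1, and C = \frac{9}{10}.


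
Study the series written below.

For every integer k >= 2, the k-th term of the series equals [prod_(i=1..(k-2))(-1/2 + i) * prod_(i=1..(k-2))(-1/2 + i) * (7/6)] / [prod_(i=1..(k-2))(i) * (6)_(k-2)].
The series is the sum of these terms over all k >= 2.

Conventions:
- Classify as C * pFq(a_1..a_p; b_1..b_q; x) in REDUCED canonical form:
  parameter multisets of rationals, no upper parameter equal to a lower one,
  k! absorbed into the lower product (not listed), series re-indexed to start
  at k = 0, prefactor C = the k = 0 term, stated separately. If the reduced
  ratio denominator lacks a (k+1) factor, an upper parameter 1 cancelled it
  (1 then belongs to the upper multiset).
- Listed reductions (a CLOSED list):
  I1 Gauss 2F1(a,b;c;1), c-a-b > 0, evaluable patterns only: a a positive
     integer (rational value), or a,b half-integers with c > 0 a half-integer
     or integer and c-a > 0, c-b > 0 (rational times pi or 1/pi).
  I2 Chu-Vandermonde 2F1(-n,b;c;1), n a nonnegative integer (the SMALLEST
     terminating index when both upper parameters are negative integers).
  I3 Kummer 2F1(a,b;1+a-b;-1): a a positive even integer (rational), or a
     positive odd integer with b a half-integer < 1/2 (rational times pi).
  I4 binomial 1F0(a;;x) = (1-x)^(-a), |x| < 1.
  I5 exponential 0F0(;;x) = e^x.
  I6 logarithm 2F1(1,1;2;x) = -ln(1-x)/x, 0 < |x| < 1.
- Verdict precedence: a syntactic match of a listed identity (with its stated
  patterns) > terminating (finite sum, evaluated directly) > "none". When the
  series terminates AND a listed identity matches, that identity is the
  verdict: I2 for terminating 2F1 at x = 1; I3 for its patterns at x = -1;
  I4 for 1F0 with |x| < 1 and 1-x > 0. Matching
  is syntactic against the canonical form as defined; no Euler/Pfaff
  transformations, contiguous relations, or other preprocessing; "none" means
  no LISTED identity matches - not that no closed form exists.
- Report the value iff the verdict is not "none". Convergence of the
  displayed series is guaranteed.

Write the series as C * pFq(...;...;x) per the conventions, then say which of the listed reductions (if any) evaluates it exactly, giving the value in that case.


This is 7/6 * 2F1(1/2, 1/2; 6; 1) in reduced canonical form. Verdict: Gauss (I1, half-integer pattern) matches (x = 1; upper {1/2, 1/2} half-integers, c = 6 in the evaluable pattern). Sum: (32768/8505) / pi.

The tell: t_0 being 7/6, the running product (C = 7/6, x = 1) telescopes to a rising factorial.
Adjacent-term ratio: r(k) = 1 * (k+1/2) (k+1/2) / [(k+6) (k+1)] ; factor over Q: parameters, x = 1, and C = 7/6.


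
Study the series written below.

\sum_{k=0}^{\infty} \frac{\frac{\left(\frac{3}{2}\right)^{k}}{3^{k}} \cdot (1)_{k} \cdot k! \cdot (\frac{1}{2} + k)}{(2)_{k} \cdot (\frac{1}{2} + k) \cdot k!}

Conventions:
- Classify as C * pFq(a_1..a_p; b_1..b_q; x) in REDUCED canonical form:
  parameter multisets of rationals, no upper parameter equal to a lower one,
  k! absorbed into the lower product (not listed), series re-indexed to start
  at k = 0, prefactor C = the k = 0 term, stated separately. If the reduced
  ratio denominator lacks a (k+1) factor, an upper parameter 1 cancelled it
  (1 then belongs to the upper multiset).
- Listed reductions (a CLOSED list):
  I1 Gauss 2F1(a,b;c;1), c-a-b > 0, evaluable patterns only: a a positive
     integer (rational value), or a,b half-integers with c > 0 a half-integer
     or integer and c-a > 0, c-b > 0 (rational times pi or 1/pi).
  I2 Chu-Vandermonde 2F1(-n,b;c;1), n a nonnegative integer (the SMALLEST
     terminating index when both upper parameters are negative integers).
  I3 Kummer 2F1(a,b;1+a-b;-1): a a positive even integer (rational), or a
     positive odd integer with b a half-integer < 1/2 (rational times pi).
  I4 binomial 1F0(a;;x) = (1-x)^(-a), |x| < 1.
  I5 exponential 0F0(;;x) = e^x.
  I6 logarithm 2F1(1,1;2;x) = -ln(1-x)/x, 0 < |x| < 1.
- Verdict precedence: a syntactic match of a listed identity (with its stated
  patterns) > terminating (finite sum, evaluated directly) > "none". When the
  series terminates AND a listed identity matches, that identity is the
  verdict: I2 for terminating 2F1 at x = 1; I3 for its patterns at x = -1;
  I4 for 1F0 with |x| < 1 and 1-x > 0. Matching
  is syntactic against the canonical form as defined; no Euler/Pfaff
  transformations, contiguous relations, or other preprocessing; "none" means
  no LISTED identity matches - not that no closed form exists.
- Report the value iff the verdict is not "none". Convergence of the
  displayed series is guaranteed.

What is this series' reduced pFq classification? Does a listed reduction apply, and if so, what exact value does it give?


x = \frac{1}{2} here; the reduced form reads 2F1, upper {1, 1}, lower {2}, C = 1. Verdict: the logarithmic series (I6) matches (the logarithm: parameters (1,1;2), x = \frac{1}{2}). Hence: \left(-2\right) \cdot \ln\left(\frac{1}{2}\right).

The tell: t_0 = 1 here, and k + 1/2 divides numerator and denominator alike; prefactor 1 after cancelling.
Consecutive-term ratio: r(k) = \frac{1}{2} * (k+1) (k+1) / [(k+2) (k+1)] - rational; roots negated = parameters, x = \frac{1}{2}, C = 1.


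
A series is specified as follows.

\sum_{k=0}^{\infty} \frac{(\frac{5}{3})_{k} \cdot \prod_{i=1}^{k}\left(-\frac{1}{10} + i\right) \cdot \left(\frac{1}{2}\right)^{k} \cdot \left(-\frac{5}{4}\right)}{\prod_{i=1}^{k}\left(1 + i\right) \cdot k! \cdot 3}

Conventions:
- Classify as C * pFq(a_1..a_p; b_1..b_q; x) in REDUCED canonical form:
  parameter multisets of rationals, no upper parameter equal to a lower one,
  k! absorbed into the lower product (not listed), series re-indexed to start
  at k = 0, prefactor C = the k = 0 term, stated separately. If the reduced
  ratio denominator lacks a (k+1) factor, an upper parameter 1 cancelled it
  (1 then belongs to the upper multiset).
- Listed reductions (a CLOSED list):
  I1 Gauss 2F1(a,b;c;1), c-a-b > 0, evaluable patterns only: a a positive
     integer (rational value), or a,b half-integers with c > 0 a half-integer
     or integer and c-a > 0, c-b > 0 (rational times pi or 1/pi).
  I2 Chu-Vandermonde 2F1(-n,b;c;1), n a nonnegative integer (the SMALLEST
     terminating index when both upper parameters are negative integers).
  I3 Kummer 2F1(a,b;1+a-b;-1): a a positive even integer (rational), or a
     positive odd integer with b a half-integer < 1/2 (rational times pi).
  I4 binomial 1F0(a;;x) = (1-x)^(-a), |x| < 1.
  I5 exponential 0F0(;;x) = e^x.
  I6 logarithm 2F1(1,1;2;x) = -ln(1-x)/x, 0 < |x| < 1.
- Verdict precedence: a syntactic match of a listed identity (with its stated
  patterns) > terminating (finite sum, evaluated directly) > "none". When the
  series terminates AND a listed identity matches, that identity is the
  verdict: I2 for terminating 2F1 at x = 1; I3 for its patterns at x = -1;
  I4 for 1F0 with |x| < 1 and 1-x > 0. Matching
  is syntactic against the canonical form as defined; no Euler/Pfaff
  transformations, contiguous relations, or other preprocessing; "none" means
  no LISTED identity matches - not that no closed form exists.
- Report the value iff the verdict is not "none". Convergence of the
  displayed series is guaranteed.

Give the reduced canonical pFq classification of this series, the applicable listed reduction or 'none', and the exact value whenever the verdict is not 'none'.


Key step: from the first term -\frac{5}{12}: the running product (C = -5/12) telescopes to a rising factorial.
Adjacent-term ratio: r(k) = \frac{1}{2} * (k+\frac{9}{10}) (k+\frac{5}{3}) / [(k+2) (k+1)] - poly over poly, x = \frac{1}{2} from leading terms; C = -\frac{5}{12} at k = 0.

The series (x = \frac{1}{2}) is 2F1: upper {\frac{9}{10}, \frac{5}{3}}, lower {2}, prefactor -\frac{5}{12}. Verdict: none. Every listed pattern misses the 2F1 form at \frac{1}{2}, upper {\frac{9}{10}, \frac{5}{3}}.


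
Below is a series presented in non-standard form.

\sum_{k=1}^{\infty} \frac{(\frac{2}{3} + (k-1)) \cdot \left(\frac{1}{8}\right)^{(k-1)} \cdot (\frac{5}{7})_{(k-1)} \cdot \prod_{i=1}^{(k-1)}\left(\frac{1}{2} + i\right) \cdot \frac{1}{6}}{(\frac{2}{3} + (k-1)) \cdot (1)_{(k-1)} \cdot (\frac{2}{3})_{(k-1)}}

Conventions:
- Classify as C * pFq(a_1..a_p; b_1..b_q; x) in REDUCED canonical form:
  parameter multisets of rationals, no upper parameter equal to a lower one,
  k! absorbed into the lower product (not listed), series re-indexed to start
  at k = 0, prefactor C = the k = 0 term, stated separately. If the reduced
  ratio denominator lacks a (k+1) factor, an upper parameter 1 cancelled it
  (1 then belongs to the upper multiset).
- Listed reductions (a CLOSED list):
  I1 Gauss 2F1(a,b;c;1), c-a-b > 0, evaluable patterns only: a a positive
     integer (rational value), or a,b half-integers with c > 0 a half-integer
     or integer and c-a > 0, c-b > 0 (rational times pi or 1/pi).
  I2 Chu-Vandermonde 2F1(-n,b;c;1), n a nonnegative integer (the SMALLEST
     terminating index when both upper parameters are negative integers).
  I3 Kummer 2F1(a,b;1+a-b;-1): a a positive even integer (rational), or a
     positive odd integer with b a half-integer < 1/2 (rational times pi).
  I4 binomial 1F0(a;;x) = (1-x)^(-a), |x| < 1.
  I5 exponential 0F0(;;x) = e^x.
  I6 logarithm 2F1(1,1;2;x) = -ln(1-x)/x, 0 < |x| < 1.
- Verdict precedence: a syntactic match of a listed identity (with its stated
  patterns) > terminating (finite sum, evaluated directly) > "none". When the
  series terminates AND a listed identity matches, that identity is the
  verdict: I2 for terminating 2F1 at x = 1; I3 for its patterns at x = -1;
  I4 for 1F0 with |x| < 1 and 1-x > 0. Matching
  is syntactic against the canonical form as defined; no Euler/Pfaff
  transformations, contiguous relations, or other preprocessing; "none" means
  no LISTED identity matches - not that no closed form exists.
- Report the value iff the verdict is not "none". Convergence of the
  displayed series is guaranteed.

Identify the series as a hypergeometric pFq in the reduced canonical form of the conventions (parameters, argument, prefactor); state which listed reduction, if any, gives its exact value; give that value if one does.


Reduced: x = \frac{1}{8}, 2F1, upper = {\frac{5}{7}, \frac{3}{2}}, lower = {\frac{2}{3}}, C = \frac{1}{6}. Verdict: none (x = \frac{1}{8}): each listed identity misses the multisets {\frac{5}{7}, \frac{3}{2}} ; {\frac{2}{3}}.

First insight: t_0 being \frac{1}{6}, (1)_k (C = 1/6) is k! itself.
Consecutive-term ratio: r(k) = \frac{1}{8} * (k+\frac{5}{7}) (k+\frac{3}{2}) / [(k+\frac{2}{3}) (k+1)] - rational; roots negated = parameters, x = \frac{1}{8}, C = \frac{1}{6}.
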